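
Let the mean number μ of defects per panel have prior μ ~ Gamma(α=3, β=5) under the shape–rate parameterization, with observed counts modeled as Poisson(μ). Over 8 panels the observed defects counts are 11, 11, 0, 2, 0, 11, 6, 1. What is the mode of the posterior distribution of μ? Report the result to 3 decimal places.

Σxᵢ = 11+11+0+2+0+11+6+1 = 42, with n = 8.
Posterior ∝ μ^2e^(−5μ) · μ^42e^(−8μ) = μ^44e^(−13μ), i.e. Gamma(shape=45, rate=13).
The mode of a Gamma(a, b) with a ≥ 1 (shape–rate) is (a−1)/b = 44/13 ≈ 3.385.

μ̂_MAP = 3.385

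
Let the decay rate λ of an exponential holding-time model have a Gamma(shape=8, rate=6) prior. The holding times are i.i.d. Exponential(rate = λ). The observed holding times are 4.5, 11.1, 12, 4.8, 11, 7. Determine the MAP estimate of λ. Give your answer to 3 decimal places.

The Exponential(rate=λ) likelihood is ∝ λ^n e^(−λΣtᵢ). Here n = 6 and Σtᵢ = 4.5 + 11.1 + 12 + 4.8 + 11 + 7 = 50.4.
Posterior ∝ λ^7e^(−6λ) · λ^6e^(−50.4λ) = λ^13e^(−56.4λ), i.e. Gamma(14, 56.4).
Mode = (a−1)/b = 13/56.4 ≈ 0.230.

λ̂_MAP = 0.230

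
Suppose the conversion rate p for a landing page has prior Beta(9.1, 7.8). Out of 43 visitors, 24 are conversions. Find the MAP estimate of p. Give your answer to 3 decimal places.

Prior: Beta(9.1, 7.8).
Data: 24 successes in 43 trials. The binomial likelihood contributes p^24(1−p)^19, so the posterior is Beta(9.1+24, 7.8+19) = Beta(33.1, 26.8).
For Beta(a, b) with a, b > 1 the mode is (a−1)/(a+b−2) = 32.1/57.9 ≈ 0.554.

p̂_MAP = 0.554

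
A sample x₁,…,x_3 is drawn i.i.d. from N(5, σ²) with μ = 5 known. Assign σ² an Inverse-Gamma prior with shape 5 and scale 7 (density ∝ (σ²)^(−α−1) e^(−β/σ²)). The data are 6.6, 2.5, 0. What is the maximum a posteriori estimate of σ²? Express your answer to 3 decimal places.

Sum of squared deviations about the known mean: SS = (6.6−5)² + (2.5−5)² + (0−5)² = 33.81.
The Normal likelihood contributes (σ²)^(−n/2) exp(−SS/(2σ²)), so the posterior is Inverse-Gamma(α + n/2, β + SS/2) = Inverse-Gamma(6.5, 23.905).
The mode of Inverse-Gamma(a, b) is b/(a+1) = 23.905/7.5 ≈ 3.187.

σ̂²_MAP = 3.187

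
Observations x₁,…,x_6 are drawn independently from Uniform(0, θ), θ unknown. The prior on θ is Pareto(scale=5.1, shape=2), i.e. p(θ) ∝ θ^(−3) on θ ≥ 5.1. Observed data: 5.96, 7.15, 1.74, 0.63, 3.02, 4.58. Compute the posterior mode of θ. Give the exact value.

θ̂_MAP = 7.15

The Uniform(0, θ) likelihood is θ^(−n) for θ ≥ max(xᵢ), zero otherwise. Here max(xᵢ) = 7.15.
Posterior ∝ θ^(−3) · θ^(−6) = θ^(−9) on θ ≥ max(5.1, 7.15) = 7.15.
This density is strictly decreasing in θ, so the posterior mode lies at the lower boundary of the support.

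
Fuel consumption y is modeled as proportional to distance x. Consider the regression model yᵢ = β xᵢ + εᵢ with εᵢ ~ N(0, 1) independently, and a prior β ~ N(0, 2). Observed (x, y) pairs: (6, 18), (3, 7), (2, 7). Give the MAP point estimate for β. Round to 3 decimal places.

log p(β | y) = −Σ(yᵢ − βxᵢ)²/(2·1) − β²/(2·2) + const.
Setting the derivative to zero: Σxᵢ(yᵢ − βxᵢ)/1 − β/2 = 0, so β = Σxᵢyᵢ / (Σxᵢ² + σ²/τ²).
Σxᵢyᵢ = 6·18 + 3·7 + 2·7 = 143; Σxᵢ² = 49; σ²/τ² = 0.5.
β̂_MAP = 143 / (49 + 0.5) = 143/49.5 ≈ 2.889.

β̂_MAP = 2.889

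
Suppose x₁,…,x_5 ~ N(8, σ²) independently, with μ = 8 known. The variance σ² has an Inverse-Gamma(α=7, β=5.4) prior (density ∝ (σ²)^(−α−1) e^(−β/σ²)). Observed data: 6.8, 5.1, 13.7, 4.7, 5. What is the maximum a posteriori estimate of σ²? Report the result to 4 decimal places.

σ̂²_MAP = 3.4776

Sum of squared deviations about the known mean: SS = (6.8−8)² + (5.1−8)² + (13.7−8)² + (4.7−8)² + (5−8)² = 62.23.
The Normal likelihood contributes (σ²)^(−n/2) exp(−SS/(2σ²)), so the posterior is Inverse-Gamma(α + n/2, β + SS/2) = Inverse-Gamma(9.5, 36.515).
The mode of Inverse-Gamma(a, b) is b/(a+1) = 36.515/10.5 ≈ 3.4776.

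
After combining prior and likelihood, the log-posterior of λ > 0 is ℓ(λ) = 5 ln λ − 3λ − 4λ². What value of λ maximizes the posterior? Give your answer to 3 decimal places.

λ̂_MAP = 0.625

ℓ'(λ) = 5/λ − 3 − 8λ. Setting this to zero and multiplying by λ: 8λ² + 3λ − 5 = 0.
λ = (−3 + √(3² + 4·8·5)) / (2·8) = (−3 + √169) / 16 = (−3 + 13)/16 = 5/8.
ℓ''(λ) = −5/λ² − 8 < 0, confirming a maximum.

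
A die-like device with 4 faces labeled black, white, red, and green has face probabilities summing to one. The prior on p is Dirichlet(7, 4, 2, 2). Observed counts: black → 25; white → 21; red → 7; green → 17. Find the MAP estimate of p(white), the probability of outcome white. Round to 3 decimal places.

MAP estimate of p(white) = 0.296

The posterior is Dirichlet(αᵢ + nᵢ) = Dirichlet(32, 25, 9, 19).
For a Dirichlet(a₁,…,a_K) with all aᵢ > 1, the mode has j-th component (aⱼ − 1)/(Σaᵢ − K).
Here Σaᵢ = 85 and K = 4, so p(white) = (25 − 1)/(85 − 4) = 24/81 ≈ 0.296.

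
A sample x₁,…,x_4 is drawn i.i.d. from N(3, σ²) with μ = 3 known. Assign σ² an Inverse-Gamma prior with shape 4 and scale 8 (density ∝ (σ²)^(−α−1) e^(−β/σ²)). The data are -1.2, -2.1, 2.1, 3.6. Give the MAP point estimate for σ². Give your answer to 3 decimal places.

Sum of squared deviations about the known mean: SS = (-1.2−3)² + (-2.1−3)² + (2.1−3)² + (3.6−3)² = 44.82.
The Normal likelihood contributes (σ²)^(−n/2) exp(−SS/(2σ²)), so the posterior is Inverse-Gamma(α + n/2, β + SS/2) = Inverse-Gamma(6, 30.41).
The mode of Inverse-Gamma(a, b) is b/(a+1) = 30.41/7 ≈ 4.344.

σ̂²_MAP = 4.344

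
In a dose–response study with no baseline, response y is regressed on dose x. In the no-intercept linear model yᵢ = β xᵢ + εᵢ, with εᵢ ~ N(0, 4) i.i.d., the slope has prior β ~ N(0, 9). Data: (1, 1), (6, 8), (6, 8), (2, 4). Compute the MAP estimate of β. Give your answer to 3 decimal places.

log p(β | y) = −Σ(yᵢ − βxᵢ)²/(2·4) − β²/(2·9) + const.
Setting the derivative to zero: Σxᵢ(yᵢ − βxᵢ)/4 − β/9 = 0, so β = Σxᵢyᵢ / (Σxᵢ² + σ²/τ²).
Σxᵢyᵢ = 1·1 + 6·8 + 6·8 + 2·4 = 105; Σxᵢ² = 77; σ²/τ² = 4/9.
β̂_MAP = 105 / (77 + 4/9) = 105/(697/9) = 945/697 ≈ 1.356.

β̂_MAP = 1.356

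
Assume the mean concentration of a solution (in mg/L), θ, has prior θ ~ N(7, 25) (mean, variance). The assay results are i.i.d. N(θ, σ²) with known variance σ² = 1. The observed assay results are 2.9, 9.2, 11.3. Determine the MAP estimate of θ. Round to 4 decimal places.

n = 3; x̄ = (2.9 + 9.2 + 11.3)/3 = 23.4/3 = 7.8.
For a Normal prior and Normal likelihood with known variance, the posterior is Normal; its mode equals its mean, the precision-weighted average.
Prior precision 1/σ₀² = 1/25 = 0.04; data precision n/σ² = 3/1 = 3.
θ̂ = (0.04·7 + 3·7.8) / (0.04 + 3) = 23.68/3.04 = 148/19 ≈ 7.7895.

θ̂_MAP = 7.7895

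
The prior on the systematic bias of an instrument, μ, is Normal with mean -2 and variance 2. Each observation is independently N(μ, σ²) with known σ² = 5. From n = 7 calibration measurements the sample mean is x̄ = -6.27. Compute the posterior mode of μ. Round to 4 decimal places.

n = 7, x̄ = -6.27.
For a Normal prior and Normal likelihood with known variance, the posterior is Normal; its mode equals its mean, the precision-weighted average.
Prior precision 1/σ₀² = 1/2 = 0.5; data precision n/σ² = 7/5 = 1.4.
μ̂ = (0.5·(-2) + 1.4·(-6.27)) / (0.5 + 1.4) = (-9.778)/1.9 = -4889/950 ≈ -5.1463.

μ̂_MAP = -5.1463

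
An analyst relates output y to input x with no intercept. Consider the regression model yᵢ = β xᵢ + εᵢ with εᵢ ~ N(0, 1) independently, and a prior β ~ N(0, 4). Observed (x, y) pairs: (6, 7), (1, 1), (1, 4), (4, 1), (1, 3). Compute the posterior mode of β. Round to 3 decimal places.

β̂_MAP = 0.977

log p(β | y) = −Σ(yᵢ − βxᵢ)²/(2·1) − β²/(2·4) + const.
Setting the derivative to zero: Σxᵢ(yᵢ − βxᵢ)/1 − β/4 = 0, so β = Σxᵢyᵢ / (Σxᵢ² + σ²/τ²).
Σxᵢyᵢ = 6·7 + 1·1 + 1·4 + 4·1 + 1·3 = 54; Σxᵢ² = 55; σ²/τ² = 0.25.
β̂_MAP = 54 / (55 + 0.25) = 54/55.25 ≈ 0.977.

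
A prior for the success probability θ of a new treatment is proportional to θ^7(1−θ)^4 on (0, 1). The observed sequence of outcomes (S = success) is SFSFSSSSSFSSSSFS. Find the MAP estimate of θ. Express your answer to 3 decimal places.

The prior density ∝ θ^7(1−θ)^4 is the kernel of Beta(8, 5).
Data: 12 successes in 16 trials (from the sequence). The binomial likelihood contributes θ^12(1−θ)^4, so the posterior is Beta(8+12, 5+4) = Beta(20, 9).
For Beta(a, b) with a, b > 1 the mode is (a−1)/(a+b−2) = 19/27 ≈ 0.704.

θ̂_MAP = 0.704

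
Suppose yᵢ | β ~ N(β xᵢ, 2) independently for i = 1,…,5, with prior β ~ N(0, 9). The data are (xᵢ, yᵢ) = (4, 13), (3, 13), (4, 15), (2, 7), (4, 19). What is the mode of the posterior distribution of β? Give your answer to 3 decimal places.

β̂_MAP = 3.936

log p(β | y) = −Σ(yᵢ − βxᵢ)²/(2·2) − β²/(2·9) + const.
Setting the derivative to zero: Σxᵢ(yᵢ − βxᵢ)/2 − β/9 = 0, so β = Σxᵢyᵢ / (Σxᵢ² + σ²/τ²).
Σxᵢyᵢ = 4·13 + 3·13 + 4·15 + 2·7 + 4·19 = 241; Σxᵢ² = 61; σ²/τ² = 2/9.
β̂_MAP = 241 / (61 + 2/9) = 241/(551/9) = 2169/551 ≈ 3.936.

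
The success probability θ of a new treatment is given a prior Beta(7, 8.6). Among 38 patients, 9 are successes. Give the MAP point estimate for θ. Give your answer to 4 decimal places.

θ̂_MAP = 0.2907

Prior: Beta(7, 8.6).
Data: 9 successes in 38 trials. The binomial likelihood contributes θ^9(1−θ)^29, so the posterior is Beta(7+9, 8.6+29) = Beta(16, 37.6).
For Beta(a, b) with a, b > 1 the mode is (a−1)/(a+b−2) = 15/51.6 ≈ 0.2907.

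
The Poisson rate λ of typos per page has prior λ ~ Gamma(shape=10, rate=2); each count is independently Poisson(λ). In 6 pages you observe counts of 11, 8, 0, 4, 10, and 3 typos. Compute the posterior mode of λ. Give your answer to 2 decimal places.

Σxᵢ = 11+8+0+4+10+3 = 36, with n = 6.
Posterior ∝ λ^9e^(−2λ) · λ^36e^(−6λ) = λ^45e^(−8λ), i.e. Gamma(shape=46, rate=8).
The mode of a Gamma(a, b) with a ≥ 1 (shape–rate) is (a−1)/b = 45/8 ≈ 5.63.

λ̂_MAP = 5.63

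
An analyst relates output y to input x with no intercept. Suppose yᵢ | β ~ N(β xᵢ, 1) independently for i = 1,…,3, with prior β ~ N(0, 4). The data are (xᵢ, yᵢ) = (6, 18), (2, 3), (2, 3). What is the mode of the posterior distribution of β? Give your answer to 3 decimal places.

log p(β | y) = −Σ(yᵢ − βxᵢ)²/(2·1) − β²/(2·4) + const.
Setting the derivative to zero: Σxᵢ(yᵢ − βxᵢ)/1 − β/4 = 0, so β = Σxᵢyᵢ / (Σxᵢ² + σ²/τ²).
Σxᵢyᵢ = 6·18 + 2·3 + 2·3 = 120; Σxᵢ² = 44; σ²/τ² = 0.25.
β̂_MAP = 120 / (44 + 0.25) = 120/44.25 ≈ 2.712.

β̂_MAP = 2.712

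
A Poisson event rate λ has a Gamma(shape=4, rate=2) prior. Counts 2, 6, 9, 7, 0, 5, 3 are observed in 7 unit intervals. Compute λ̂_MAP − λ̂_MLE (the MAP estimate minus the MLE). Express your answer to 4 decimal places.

Σxᵢ = 32. Posterior is Gamma(36, 9); MAP = (36−1)/9 = 35/9 ≈ 3.88889.
MLE = x̄ = 32/7 ≈ 4.57143.
Difference = 35/9 − 32/7 = -43/63 ≈ -0.6825.

MAP − MLE = -0.6825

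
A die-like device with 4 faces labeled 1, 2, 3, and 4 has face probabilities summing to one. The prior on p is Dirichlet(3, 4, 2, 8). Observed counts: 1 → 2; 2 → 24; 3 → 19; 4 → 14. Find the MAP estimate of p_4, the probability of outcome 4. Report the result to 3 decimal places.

The posterior is Dirichlet(αᵢ + nᵢ) = Dirichlet(5, 28, 21, 22).
For a Dirichlet(a₁,…,a_K) with all aᵢ > 1, the mode has j-th component (aⱼ − 1)/(Σaᵢ − K).
Here Σaᵢ = 76 and K = 4, so p_4 = (22 − 1)/(76 − 4) = 21/72 ≈ 0.292.

MAP estimate: 0.292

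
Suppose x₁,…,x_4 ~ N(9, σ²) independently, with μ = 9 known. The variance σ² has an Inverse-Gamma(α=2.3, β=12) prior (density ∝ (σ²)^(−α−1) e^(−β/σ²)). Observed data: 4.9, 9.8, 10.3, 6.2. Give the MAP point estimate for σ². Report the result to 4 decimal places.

Sum of squared deviations about the known mean: SS = (4.9−9)² + (9.8−9)² + (10.3−9)² + (6.2−9)² = 26.98.
The Normal likelihood contributes (σ²)^(−n/2) exp(−SS/(2σ²)), so the posterior is Inverse-Gamma(α + n/2, β + SS/2) = Inverse-Gamma(4.3, 25.49).
The mode of Inverse-Gamma(a, b) is b/(a+1) = 25.49/5.3 ≈ 4.8094.

σ̂²_MAP = 4.8094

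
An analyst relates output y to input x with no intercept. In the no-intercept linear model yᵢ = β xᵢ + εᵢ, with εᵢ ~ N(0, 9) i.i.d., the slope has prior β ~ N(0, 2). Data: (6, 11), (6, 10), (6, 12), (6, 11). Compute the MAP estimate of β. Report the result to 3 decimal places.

log p(β | y) = −Σ(yᵢ − βxᵢ)²/(2·9) − β²/(2·2) + const.
Setting the derivative to zero: Σxᵢ(yᵢ − βxᵢ)/9 − β/2 = 0, so β = Σxᵢyᵢ / (Σxᵢ² + σ²/τ²).
Σxᵢyᵢ = 6·11 + 6·10 + 6·12 + 6·11 = 264; Σxᵢ² = 144; σ²/τ² = 4.5.
β̂_MAP = 264 / (144 + 4.5) = 264/148.5 ≈ 1.778.

β̂_MAP = 1.778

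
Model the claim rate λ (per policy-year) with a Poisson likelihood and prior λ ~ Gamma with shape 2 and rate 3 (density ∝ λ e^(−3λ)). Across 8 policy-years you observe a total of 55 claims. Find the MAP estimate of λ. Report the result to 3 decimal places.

Σxᵢ = 55, n = 8.
Posterior ∝ λe^(−3λ) · λ^55e^(−8λ) = λ^56e^(−11λ), i.e. Gamma(shape=57, rate=11).
The mode of a Gamma(a, b) with a ≥ 1 (shape–rate) is (a−1)/b = 56/11 ≈ 5.091.

λ̂_MAP = 5.091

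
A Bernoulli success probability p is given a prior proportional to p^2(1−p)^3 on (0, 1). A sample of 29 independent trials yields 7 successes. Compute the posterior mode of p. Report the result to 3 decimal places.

p̂_MAP = 0.265

The prior density ∝ p^2(1−p)^3 is the kernel of Beta(3, 4).
Data: 7 successes in 29 trials. The binomial likelihood contributes p^7(1−p)^22, so the posterior is Beta(3+7, 4+22) = Beta(10, 26).
For Beta(a, b) with a, b > 1 the mode is (a−1)/(a+b−2) = 9/34 ≈ 0.265.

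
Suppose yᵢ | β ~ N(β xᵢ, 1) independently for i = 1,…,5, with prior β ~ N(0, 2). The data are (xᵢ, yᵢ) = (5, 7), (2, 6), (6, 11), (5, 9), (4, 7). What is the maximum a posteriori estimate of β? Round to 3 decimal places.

β̂_MAP = 1.746

log p(β | y) = −Σ(yᵢ − βxᵢ)²/(2·1) − β²/(2·2) + const.
Setting the derivative to zero: Σxᵢ(yᵢ − βxᵢ)/1 − β/2 = 0, so β = Σxᵢyᵢ / (Σxᵢ² + σ²/τ²).
Σxᵢyᵢ = 5·7 + 2·6 + 6·11 + 5·9 + 4·7 = 186; Σxᵢ² = 106; σ²/τ² = 0.5.
β̂_MAP = 186 / (106 + 0.5) = 186/106.5 ≈ 1.746.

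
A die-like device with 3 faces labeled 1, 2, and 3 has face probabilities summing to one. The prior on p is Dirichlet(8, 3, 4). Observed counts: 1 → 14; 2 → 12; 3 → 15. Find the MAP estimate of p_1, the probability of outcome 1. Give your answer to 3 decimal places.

The posterior is Dirichlet(αᵢ + nᵢ) = Dirichlet(22, 15, 19).
For a Dirichlet(a₁,…,a_K) with all aᵢ > 1, the mode has j-th component (aⱼ − 1)/(Σaᵢ − K).
Here Σaᵢ = 56 and K = 3, so p_1 = (22 − 1)/(56 − 3) = 21/53 ≈ 0.396.

MAP estimate: 0.396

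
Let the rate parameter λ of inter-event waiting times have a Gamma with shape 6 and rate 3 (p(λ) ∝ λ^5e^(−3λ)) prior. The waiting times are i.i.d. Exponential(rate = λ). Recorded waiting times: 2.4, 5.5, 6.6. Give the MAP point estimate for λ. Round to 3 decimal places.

The Exponential(rate=λ) likelihood is ∝ λ^n e^(−λΣtᵢ). Here n = 3 and Σtᵢ = 2.4 + 5.5 + 6.6 = 14.5.
Posterior ∝ λ^5e^(−3λ) · λ^3e^(−14.5λ) = λ^8e^(−17.5λ), i.e. Gamma(9, 17.5).
Mode = (a−1)/b = 8/17.5 ≈ 0.457.

λ̂_MAP = 0.457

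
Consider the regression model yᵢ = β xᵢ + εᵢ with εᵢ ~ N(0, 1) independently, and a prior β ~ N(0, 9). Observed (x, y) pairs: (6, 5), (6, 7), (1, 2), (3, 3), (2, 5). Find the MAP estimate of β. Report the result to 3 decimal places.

β̂_MAP = 1.080

log p(β | y) = −Σ(yᵢ − βxᵢ)²/(2·1) − β²/(2·9) + const.
Setting the derivative to zero: Σxᵢ(yᵢ − βxᵢ)/1 − β/9 = 0, so β = Σxᵢyᵢ / (Σxᵢ² + σ²/τ²).
Σxᵢyᵢ = 6·5 + 6·7 + 1·2 + 3·3 + 2·5 = 93; Σxᵢ² = 86; σ²/τ² = 1/9.
β̂_MAP = 93 / (86 + 1/9) = 93/(775/9) = 27/25 ≈ 1.080.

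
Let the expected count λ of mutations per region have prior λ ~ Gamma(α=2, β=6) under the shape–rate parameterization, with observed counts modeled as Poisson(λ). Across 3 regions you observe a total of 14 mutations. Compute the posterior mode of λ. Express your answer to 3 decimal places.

λ̂_MAP = 1.667

Σxᵢ = 14, n = 3.
Posterior ∝ λe^(−6λ) · λ^14e^(−3λ) = λ^15e^(−9λ), i.e. Gamma(shape=16, rate=9).
The mode of a Gamma(a, b) with a ≥ 1 (shape–rate) is (a−1)/b = 15/9 ≈ 1.667.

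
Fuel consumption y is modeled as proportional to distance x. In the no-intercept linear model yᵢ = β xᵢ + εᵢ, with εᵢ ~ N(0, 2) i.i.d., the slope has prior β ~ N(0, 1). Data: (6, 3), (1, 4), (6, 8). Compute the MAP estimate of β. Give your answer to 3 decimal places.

β̂_MAP = 0.933

log p(β | y) = −Σ(yᵢ − βxᵢ)²/(2·2) − β²/(2·1) + const.
Setting the derivative to zero: Σxᵢ(yᵢ − βxᵢ)/2 − β/1 = 0, so β = Σxᵢyᵢ / (Σxᵢ² + σ²/τ²).
Σxᵢyᵢ = 6·3 + 1·4 + 6·8 = 70; Σxᵢ² = 73; σ²/τ² = 2.
β̂_MAP = 70 / (73 + 2) = 70/75 ≈ 0.933.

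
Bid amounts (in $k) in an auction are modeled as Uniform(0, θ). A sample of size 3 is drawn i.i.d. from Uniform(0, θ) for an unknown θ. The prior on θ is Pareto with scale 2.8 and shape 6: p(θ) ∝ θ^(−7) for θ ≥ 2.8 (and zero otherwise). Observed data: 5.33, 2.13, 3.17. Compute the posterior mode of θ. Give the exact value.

θ̂_MAP = 5.33

The Uniform(0, θ) likelihood is θ^(−n) for θ ≥ max(xᵢ), zero otherwise. Here max(xᵢ) = 5.33.
Posterior ∝ θ^(−7) · θ^(−3) = θ^(−10) on θ ≥ max(2.8, 5.33) = 5.33.
This density is strictly decreasing in θ, so the posterior mode lies at the lower boundary of the support.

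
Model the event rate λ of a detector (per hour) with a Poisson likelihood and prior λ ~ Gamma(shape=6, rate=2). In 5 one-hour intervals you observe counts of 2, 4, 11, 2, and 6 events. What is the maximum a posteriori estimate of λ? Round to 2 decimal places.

λ̂_MAP = 4.29

Σxᵢ = 2+4+11+2+6 = 25, with n = 5.
Posterior ∝ λ^5e^(−2λ) · λ^25e^(−5λ) = λ^30e^(−7λ), i.e. Gamma(shape=31, rate=7).
The mode of a Gamma(a, b) with a ≥ 1 (shape–rate) is (a−1)/b = 30/7 ≈ 4.29.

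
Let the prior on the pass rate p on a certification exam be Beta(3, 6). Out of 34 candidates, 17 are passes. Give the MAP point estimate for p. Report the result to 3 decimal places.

p̂_MAP = 0.463

Prior: Beta(3, 6).
Data: 17 successes in 34 trials. The binomial likelihood contributes p^17(1−p)^17, so the posterior is Beta(3+17, 6+17) = Beta(20, 23).
For Beta(a, b) with a, b > 1 the mode is (a−1)/(a+b−2) = 19/41 ≈ 0.463.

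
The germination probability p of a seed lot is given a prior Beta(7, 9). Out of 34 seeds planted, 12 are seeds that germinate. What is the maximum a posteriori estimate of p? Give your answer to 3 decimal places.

Prior: Beta(7, 9).
Data: 12 successes in 34 trials. The binomial likelihood contributes p^12(1−p)^22, so the posterior is Beta(7+12, 9+22) = Beta(19, 31).
For Beta(a, b) with a, b > 1 the mode is (a−1)/(a+b−2) = 18/48 ≈ 0.375.

p̂_MAP = 0.375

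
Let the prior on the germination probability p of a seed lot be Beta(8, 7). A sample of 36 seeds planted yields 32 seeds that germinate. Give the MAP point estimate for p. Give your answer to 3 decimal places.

p̂_MAP = 0.796

Prior: Beta(8, 7).
Data: 32 successes in 36 trials. The binomial likelihood contributes p^32(1−p)^4, so the posterior is Beta(8+32, 7+4) = Beta(40, 11).
For Beta(a, b) with a, b > 1 the mode is (a−1)/(a+b−2) = 39/49 ≈ 0.796.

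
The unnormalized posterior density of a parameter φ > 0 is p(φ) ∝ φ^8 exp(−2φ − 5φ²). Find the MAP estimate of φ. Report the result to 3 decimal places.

ℓ'(φ) = 8/φ − 2 − 10φ. Setting this to zero and multiplying by φ: 10φ² + 2φ − 8 = 0.
φ = (−2 + √(2² + 4·10·8)) / (2·10) = (−2 + √324) / 20 = (−2 + 18)/20 = 4/5.
ℓ''(φ) = −8/φ² − 10 < 0, confirming a maximum.

φ̂_MAP = 0.800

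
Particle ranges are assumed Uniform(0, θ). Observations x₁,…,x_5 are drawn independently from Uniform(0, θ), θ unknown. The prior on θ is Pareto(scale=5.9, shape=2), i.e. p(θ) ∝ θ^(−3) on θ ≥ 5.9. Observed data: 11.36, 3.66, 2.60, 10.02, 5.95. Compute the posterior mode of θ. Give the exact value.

The Uniform(0, θ) likelihood is θ^(−n) for θ ≥ max(xᵢ), zero otherwise. Here max(xᵢ) = 11.36.
Posterior ∝ θ^(−3) · θ^(−5) = θ^(−8) on θ ≥ max(5.9, 11.36) = 11.36.
This density is strictly decreasing in θ, so the posterior mode lies at the lower boundary of the support.

θ̂_MAP = 11.36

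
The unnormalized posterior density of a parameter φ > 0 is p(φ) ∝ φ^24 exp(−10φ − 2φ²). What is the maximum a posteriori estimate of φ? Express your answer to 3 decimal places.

ℓ'(φ) = 24/φ − 10 − 4φ. Setting this to zero and multiplying by φ: 4φ² + 10φ − 24 = 0.
φ = (−10 + √(10² + 4·4·24)) / (2·4) = (−10 + √484) / 8 = (−10 + 22)/8 = 3/2.
ℓ''(φ) = −24/φ² − 4 < 0, confirming a maximum.

φ̂_MAP = 1.500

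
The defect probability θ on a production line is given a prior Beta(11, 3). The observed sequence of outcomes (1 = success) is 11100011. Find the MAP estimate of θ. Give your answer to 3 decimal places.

Prior: Beta(11, 3).
Data: 5 successes in 8 trials (from the sequence). The binomial likelihood contributes θ^5(1−θ)^3, so the posterior is Beta(11+5, 3+3) = Beta(16, 6).
For Beta(a, b) with a, b > 1 the mode is (a−1)/(a+b−2) = 15/20 ≈ 0.750.

θ̂_MAP = 0.750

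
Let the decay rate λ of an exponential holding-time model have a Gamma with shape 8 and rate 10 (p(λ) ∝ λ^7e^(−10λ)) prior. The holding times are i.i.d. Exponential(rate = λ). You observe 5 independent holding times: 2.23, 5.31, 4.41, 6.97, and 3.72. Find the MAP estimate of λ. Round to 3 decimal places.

λ̂_MAP = 0.368

The Exponential(rate=λ) likelihood is ∝ λ^n e^(−λΣtᵢ). Here n = 5 and Σtᵢ = 2.23 + 5.31 + 4.41 + 6.97 + 3.72 = 22.64.
Posterior ∝ λ^7e^(−10λ) · λ^5e^(−22.64λ) = λ^12e^(−32.64λ), i.e. Gamma(13, 32.64).
Mode = (a−1)/b = 12/32.64 ≈ 0.368.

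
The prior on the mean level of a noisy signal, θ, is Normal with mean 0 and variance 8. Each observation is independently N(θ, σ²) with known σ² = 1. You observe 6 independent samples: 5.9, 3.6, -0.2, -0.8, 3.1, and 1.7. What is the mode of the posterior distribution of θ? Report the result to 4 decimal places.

θ̂_MAP = 2.1714

n = 6; x̄ = (5.9 + 3.6 + (-0.2) + (-0.8) + 3.1 + 1.7)/6 = 13.3/6 = 133/60 ≈ 2.2167.
For a Normal prior and Normal likelihood with known variance, the posterior is Normal; its mode equals its mean, the precision-weighted average.
Prior precision 1/σ₀² = 1/8 = 0.125; data precision n/σ² = 6/1 = 6.
θ̂ = (0.125·0 + 6·(133/60)) / (0.125 + 6) = 13.3/6.125 = 76/35 ≈ 2.1714.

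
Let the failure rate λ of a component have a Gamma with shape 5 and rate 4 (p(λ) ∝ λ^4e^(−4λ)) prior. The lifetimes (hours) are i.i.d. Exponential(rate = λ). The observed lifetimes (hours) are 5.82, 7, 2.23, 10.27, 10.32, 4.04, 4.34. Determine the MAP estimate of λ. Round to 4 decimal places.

The Exponential(rate=λ) likelihood is ∝ λ^n e^(−λΣtᵢ). Here n = 7 and Σtᵢ = 5.82 + 7 + 2.23 + 10.27 + 10.32 + 4.04 + 4.34 = 44.02.
Posterior ∝ λ^4e^(−4λ) · λ^7e^(−44.02λ) = λ^11e^(−48.02λ), i.e. Gamma(12, 48.02).
Mode = (a−1)/b = 11/48.02 ≈ 0.2291.

λ̂_MAP = 0.2291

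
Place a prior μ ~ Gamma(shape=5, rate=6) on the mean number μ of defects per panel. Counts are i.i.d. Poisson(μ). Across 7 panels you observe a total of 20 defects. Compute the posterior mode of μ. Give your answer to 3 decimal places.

μ̂_MAP = 1.846

Σxᵢ = 20, n = 7.
Posterior ∝ μ^4e^(−6μ) · μ^20e^(−7μ) = μ^24e^(−13μ), i.e. Gamma(shape=25, rate=13).
The mode of a Gamma(a, b) with a ≥ 1 (shape–rate) is (a−1)/b = 24/13 ≈ 1.846.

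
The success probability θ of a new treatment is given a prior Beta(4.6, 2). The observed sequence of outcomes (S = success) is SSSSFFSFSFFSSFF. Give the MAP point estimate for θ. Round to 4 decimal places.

Prior: Beta(4.6, 2).
Data: 8 successes in 15 trials (from the sequence). The binomial likelihood contributes θ^8(1−θ)^7, so the posterior is Beta(4.6+8, 2+7) = Beta(12.6, 9).
For Beta(a, b) with a, b > 1 the mode is (a−1)/(a+b−2) = 11.6/19.6 ≈ 0.5918.

θ̂_MAP = 0.5918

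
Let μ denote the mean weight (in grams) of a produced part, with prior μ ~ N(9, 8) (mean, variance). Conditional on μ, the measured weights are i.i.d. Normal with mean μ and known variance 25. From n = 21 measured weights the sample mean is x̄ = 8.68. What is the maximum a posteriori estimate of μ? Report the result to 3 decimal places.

μ̂_MAP = 8.721

n = 21, x̄ = 8.68.
For a Normal prior and Normal likelihood with known variance, the posterior is Normal; its mode equals its mean, the precision-weighted average.
Prior precision 1/σ₀² = 1/8 = 0.125; data precision n/σ² = 21/25 = 0.84.
μ̂ = (0.125·9 + 0.84·8.68) / (0.125 + 0.84) = 8.4162/0.965 = 42081/4825 ≈ 8.721.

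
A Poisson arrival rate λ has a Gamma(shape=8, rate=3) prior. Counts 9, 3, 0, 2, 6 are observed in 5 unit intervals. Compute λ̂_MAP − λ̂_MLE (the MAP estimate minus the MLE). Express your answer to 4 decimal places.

MAP − MLE = -0.6250

Σxᵢ = 20. Posterior is Gamma(28, 8); MAP = (28−1)/8 = 27/8 ≈ 3.37500.
MLE = x̄ = 20/5 ≈ 4.00000.
Difference = 27/8 − 20/5 = -5/8 ≈ -0.6250.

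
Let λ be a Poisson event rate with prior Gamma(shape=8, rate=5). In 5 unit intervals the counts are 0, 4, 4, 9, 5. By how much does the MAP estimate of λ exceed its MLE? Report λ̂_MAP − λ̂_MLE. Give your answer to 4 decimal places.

Σxᵢ = 22. Posterior is Gamma(30, 10); MAP = (30−1)/10 = 29/10 ≈ 2.90000.
MLE = x̄ = 22/5 ≈ 4.40000.
Difference = 29/10 − 22/5 = -3/2 ≈ -1.5000.

MAP − MLE = -1.5000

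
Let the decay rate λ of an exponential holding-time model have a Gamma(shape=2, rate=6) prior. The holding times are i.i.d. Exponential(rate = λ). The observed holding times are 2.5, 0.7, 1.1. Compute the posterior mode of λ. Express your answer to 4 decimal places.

λ̂_MAP = 0.3883

The Exponential(rate=λ) likelihood is ∝ λ^n e^(−λΣtᵢ). Here n = 3 and Σtᵢ = 2.5 + 0.7 + 1.1 = 4.3.
Posterior ∝ λe^(−6λ) · λ^3e^(−4.3λ) = λ^4e^(−10.3λ), i.e. Gamma(5, 10.3).
Mode = (a−1)/b = 4/10.3 ≈ 0.3883.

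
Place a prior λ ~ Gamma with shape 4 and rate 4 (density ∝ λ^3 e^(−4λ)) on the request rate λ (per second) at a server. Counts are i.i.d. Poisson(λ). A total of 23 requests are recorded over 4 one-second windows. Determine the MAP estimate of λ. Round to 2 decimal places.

Σxᵢ = 23, n = 4.
Posterior ∝ λ^3e^(−4λ) · λ^23e^(−4λ) = λ^26e^(−8λ), i.e. Gamma(shape=27, rate=8).
The mode of a Gamma(a, b) with a ≥ 1 (shape–rate) is (a−1)/b = 26/8 ≈ 3.25.

λ̂_MAP = 3.25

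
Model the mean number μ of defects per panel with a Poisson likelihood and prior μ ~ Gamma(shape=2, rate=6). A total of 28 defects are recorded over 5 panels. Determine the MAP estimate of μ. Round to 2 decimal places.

μ̂_MAP = 2.64

Σxᵢ = 28, n = 5.
Posterior ∝ μe^(−6μ) · μ^28e^(−5μ) = μ^29e^(−11μ), i.e. Gamma(shape=30, rate=11).
The mode of a Gamma(a, b) with a ≥ 1 (shape–rate) is (a−1)/b = 29/11 ≈ 2.64.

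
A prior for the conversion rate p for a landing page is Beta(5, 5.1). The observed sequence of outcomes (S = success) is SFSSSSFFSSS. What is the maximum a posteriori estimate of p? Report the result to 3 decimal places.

p̂_MAP = 0.628

Prior: Beta(5, 5.1).
Data: 8 successes in 11 trials (from the sequence). The binomial likelihood contributes p^8(1−p)^3, so the posterior is Beta(5+8, 5.1+3) = Beta(13, 8.1).
For Beta(a, b) with a, b > 1 the mode is (a−1)/(a+b−2) = 12/19.1 ≈ 0.628.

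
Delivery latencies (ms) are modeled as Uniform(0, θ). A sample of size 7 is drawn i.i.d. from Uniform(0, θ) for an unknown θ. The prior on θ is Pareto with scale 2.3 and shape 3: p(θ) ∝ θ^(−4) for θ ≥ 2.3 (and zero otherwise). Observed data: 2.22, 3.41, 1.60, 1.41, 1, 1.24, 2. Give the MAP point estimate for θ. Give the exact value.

The Uniform(0, θ) likelihood is θ^(−n) for θ ≥ max(xᵢ), zero otherwise. Here max(xᵢ) = 3.41.
Posterior ∝ θ^(−4) · θ^(−7) = θ^(−11) on θ ≥ max(2.3, 3.41) = 3.41.
This density is strictly decreasing in θ, so the posterior mode lies at the lower boundary of the support.

θ̂_MAP = 3.41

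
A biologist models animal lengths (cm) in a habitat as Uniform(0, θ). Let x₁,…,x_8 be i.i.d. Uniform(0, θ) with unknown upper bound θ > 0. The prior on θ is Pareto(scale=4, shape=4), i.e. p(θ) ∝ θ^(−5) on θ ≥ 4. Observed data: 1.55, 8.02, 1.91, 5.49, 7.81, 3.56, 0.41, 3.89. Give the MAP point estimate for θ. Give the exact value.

θ̂_MAP = 8.02

The Uniform(0, θ) likelihood is θ^(−n) for θ ≥ max(xᵢ), zero otherwise. Here max(xᵢ) = 8.02.
Posterior ∝ θ^(−5) · θ^(−8) = θ^(−13) on θ ≥ max(4, 8.02) = 8.02.
This density is strictly decreasing in θ, so the posterior mode lies at the lower boundary of the support.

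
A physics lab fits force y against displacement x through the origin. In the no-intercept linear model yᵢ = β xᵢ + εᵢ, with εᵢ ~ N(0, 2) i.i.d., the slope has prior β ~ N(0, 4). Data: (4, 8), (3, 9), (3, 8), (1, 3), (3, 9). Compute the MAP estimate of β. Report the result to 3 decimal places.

β̂_MAP = 2.539

log p(β | y) = −Σ(yᵢ − βxᵢ)²/(2·2) − β²/(2·4) + const.
Setting the derivative to zero: Σxᵢ(yᵢ − βxᵢ)/2 − β/4 = 0, so β = Σxᵢyᵢ / (Σxᵢ² + σ²/τ²).
Σxᵢyᵢ = 4·8 + 3·9 + 3·8 + 1·3 + 3·9 = 113; Σxᵢ² = 44; σ²/τ² = 0.5.
β̂_MAP = 113 / (44 + 0.5) = 113/44.5 ≈ 2.539.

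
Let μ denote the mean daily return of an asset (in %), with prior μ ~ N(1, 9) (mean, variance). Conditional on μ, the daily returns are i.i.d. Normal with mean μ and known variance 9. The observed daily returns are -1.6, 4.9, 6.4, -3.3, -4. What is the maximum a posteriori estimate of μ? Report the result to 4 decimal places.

n = 5; x̄ = ((-1.6) + 4.9 + 6.4 + (-3.3) + (-4))/5 = 2.4/5 = 0.48.
For a Normal prior and Normal likelihood with known variance, the posterior is Normal; its mode equals its mean, the precision-weighted average.
Prior precision 1/σ₀² = 1/9; data precision n/σ² = 5/9.
μ̂ = ((1/9)·1 + (5/9)·0.48) / (1/9 + 5/9) = (17/45)/(2/3) = 17/30 ≈ 0.5667.

μ̂_MAP = 0.5667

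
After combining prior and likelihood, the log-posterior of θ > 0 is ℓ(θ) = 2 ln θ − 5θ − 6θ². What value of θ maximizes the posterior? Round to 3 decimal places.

ℓ'(θ) = 2/θ − 5 − 12θ. Setting this to zero and multiplying by θ: 12θ² + 5θ − 2 = 0.
θ = (−5 + √(5² + 4·12·2)) / (2·12) = (−5 + √121) / 24 = (−5 + 11)/24 = 1/4.
ℓ''(θ) = −2/θ² − 12 < 0, confirming a maximum.

θ̂_MAP = 0.250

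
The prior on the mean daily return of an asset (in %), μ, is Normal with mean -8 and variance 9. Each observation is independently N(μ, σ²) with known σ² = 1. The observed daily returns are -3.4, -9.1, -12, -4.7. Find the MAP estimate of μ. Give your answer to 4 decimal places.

μ̂_MAP = -7.3189

n = 4; x̄ = ((-3.4) + (-9.1) + (-12) + (-4.7))/4 = -29.2/4 = -7.3.
For a Normal prior and Normal likelihood with known variance, the posterior is Normal; its mode equals its mean, the precision-weighted average.
Prior precision 1/σ₀² = 1/9; data precision n/σ² = 4/1 = 4.
μ̂ = ((1/9)·(-8) + 4·(-7.3)) / (1/9 + 4) = (-1354/45)/(37/9) = -1354/185 ≈ -7.3189.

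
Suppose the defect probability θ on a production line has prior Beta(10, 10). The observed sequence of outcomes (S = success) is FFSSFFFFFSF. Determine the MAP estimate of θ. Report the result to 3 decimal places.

Prior: Beta(10, 10).
Data: 3 successes in 11 trials (from the sequence). The binomial likelihood contributes θ^3(1−θ)^8, so the posterior is Beta(10+3, 10+8) = Beta(13, 18).
For Beta(a, b) with a, b > 1 the mode is (a−1)/(a+b−2) = 12/29 ≈ 0.414.

θ̂_MAP = 0.414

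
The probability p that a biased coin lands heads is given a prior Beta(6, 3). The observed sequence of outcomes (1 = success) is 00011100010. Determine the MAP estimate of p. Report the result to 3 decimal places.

Prior: Beta(6, 3).
Data: 4 successes in 11 trials (from the sequence). The binomial likelihood contributes p^4(1−p)^7, so the posterior is Beta(6+4, 3+7) = Beta(10, 10).
For Beta(a, b) with a, b > 1 the mode is (a−1)/(a+b−2) = 9/18 ≈ 0.500.

p̂_MAP = 0.500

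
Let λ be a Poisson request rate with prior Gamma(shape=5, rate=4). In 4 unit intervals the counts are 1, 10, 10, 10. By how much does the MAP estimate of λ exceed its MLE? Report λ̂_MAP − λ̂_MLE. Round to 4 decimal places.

Σxᵢ = 31. Posterior is Gamma(36, 8); MAP = (36−1)/8 = 35/8 ≈ 4.37500.
MLE = x̄ = 31/4 ≈ 7.75000.
Difference = 35/8 − 31/4 = -27/8 ≈ -3.3750.

MAP − MLE = -3.3750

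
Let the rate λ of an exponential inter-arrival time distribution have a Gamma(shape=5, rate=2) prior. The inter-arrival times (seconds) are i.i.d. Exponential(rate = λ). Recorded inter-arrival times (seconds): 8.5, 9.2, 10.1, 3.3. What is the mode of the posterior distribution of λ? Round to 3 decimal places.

λ̂_MAP = 0.242

The Exponential(rate=λ) likelihood is ∝ λ^n e^(−λΣtᵢ). Here n = 4 and Σtᵢ = 8.5 + 9.2 + 10.1 + 3.3 = 31.1.
Posterior ∝ λ^4e^(−2λ) · λ^4e^(−31.1λ) = λ^8e^(−33.1λ), i.e. Gamma(9, 33.1).
Mode = (a−1)/b = 8/33.1 ≈ 0.242.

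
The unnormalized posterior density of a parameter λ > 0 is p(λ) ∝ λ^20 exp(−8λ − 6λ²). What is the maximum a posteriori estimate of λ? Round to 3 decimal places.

ℓ'(λ) = 20/λ − 8 − 12λ. Setting this to zero and multiplying by λ: 12λ² + 8λ − 20 = 0.
λ = (−8 + √(8² + 4·12·20)) / (2·12) = (−8 + √1024) / 24 = (−8 + 32)/24 = 1.
ℓ''(λ) = −20/λ² − 12 < 0, confirming a maximum.

λ̂_MAP = 1.000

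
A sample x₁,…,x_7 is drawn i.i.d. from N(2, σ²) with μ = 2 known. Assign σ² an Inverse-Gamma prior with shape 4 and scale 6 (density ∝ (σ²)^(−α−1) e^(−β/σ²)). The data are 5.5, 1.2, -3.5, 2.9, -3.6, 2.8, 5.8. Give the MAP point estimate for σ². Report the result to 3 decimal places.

σ̂²_MAP = 6.023

Sum of squared deviations about the known mean: SS = (5.5−2)² + (1.2−2)² + (-3.5−2)² + (2.9−2)² + (-3.6−2)² + (2.8−2)² + (5.8−2)² = 90.39.
The Normal likelihood contributes (σ²)^(−n/2) exp(−SS/(2σ²)), so the posterior is Inverse-Gamma(α + n/2, β + SS/2) = Inverse-Gamma(7.5, 51.195).
The mode of Inverse-Gamma(a, b) is b/(a+1) = 51.195/8.5 ≈ 6.023.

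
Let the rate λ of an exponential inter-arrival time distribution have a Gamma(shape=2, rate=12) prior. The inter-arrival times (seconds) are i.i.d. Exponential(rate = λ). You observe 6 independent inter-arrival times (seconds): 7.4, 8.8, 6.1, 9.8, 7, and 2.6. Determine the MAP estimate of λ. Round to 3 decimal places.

λ̂_MAP = 0.130

The Exponential(rate=λ) likelihood is ∝ λ^n e^(−λΣtᵢ). Here n = 6 and Σtᵢ = 7.4 + 8.8 + 6.1 + 9.8 + 7 + 2.6 = 41.7.
Posterior ∝ λe^(−12λ) · λ^6e^(−41.7λ) = λ^7e^(−53.7λ), i.e. Gamma(8, 53.7).
Mode = (a−1)/b = 7/53.7 ≈ 0.130.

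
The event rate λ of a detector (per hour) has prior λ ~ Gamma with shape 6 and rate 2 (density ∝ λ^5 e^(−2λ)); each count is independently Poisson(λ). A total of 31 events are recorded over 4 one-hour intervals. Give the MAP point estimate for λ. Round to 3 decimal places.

λ̂_MAP = 6.000

Σxᵢ = 31, n = 4.
Posterior ∝ λ^5e^(−2λ) · λ^31e^(−4λ) = λ^36e^(−6λ), i.e. Gamma(shape=37, rate=6).
The mode of a Gamma(a, b) with a ≥ 1 (shape–rate) is (a−1)/b = 36/6 ≈ 6.000.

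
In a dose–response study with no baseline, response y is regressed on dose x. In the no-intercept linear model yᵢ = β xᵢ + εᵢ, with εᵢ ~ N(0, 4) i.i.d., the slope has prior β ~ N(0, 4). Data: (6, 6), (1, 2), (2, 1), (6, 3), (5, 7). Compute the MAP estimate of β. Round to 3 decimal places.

log p(β | y) = −Σ(yᵢ − βxᵢ)²/(2·4) − β²/(2·4) + const.
Setting the derivative to zero: Σxᵢ(yᵢ − βxᵢ)/4 − β/4 = 0, so β = Σxᵢyᵢ / (Σxᵢ² + σ²/τ²).
Σxᵢyᵢ = 6·6 + 1·2 + 2·1 + 6·3 + 5·7 = 93; Σxᵢ² = 102; σ²/τ² = 1.
β̂_MAP = 93 / (102 + 1) = 93/103 ≈ 0.903.

β̂_MAP = 0.903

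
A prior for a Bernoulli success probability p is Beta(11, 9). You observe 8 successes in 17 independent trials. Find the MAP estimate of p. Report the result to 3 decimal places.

Prior: Beta(11, 9).
Data: 8 successes in 17 trials. The binomial likelihood contributes p^8(1−p)^9, so the posterior is Beta(11+8, 9+9) = Beta(19, 18).
For Beta(a, b) with a, b > 1 the mode is (a−1)/(a+b−2) = 18/35 ≈ 0.514.

p̂_MAP = 0.514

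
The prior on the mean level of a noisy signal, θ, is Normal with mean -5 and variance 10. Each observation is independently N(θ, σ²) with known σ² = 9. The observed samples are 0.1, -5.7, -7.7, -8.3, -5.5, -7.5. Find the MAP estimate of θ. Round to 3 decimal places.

n = 6; x̄ = (0.1 + (-5.7) + (-7.7) + (-8.3) + (-5.5) + (-7.5))/6 = -34.6/6 = -173/30 ≈ -5.7667.
For a Normal prior and Normal likelihood with known variance, the posterior is Normal; its mode equals its mean, the precision-weighted average.
Prior precision 1/σ₀² = 1/10 = 0.1; data precision n/σ² = 6/9 = 2/3.
θ̂ = (0.1·(-5) + (2/3)·(-173/30)) / (0.1 + 2/3) = (-391/90)/(23/30) = -17/3 ≈ -5.667.

θ̂_MAP = -5.667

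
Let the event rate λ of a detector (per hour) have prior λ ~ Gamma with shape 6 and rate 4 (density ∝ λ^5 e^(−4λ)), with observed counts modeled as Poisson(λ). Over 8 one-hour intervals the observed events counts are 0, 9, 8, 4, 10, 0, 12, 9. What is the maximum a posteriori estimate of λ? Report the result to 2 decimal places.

Σxᵢ = 0+9+8+4+10+0+12+9 = 52, with n = 8.
Posterior ∝ λ^5e^(−4λ) · λ^52e^(−8λ) = λ^57e^(−12λ), i.e. Gamma(shape=58, rate=12).
The mode of a Gamma(a, b) with a ≥ 1 (shape–rate) is (a−1)/b = 57/12 ≈ 4.75.

λ̂_MAP = 4.75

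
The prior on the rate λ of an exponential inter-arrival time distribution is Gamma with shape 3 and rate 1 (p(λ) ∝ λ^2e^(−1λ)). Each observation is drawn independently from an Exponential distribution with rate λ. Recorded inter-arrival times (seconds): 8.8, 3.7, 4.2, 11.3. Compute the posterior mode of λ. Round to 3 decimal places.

λ̂_MAP = 0.207

The Exponential(rate=λ) likelihood is ∝ λ^n e^(−λΣtᵢ). Here n = 4 and Σtᵢ = 8.8 + 3.7 + 4.2 + 11.3 = 28.
Posterior ∝ λ^2e^(−1λ) · λ^4e^(−28λ) = λ^6e^(−29λ), i.e. Gamma(7, 29).
Mode = (a−1)/b = 6/29 ≈ 0.207.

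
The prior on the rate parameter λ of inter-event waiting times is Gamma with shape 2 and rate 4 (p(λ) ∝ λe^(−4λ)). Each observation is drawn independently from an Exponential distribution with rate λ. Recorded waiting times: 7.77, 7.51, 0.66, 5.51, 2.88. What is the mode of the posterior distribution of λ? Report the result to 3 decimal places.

The Exponential(rate=λ) likelihood is ∝ λ^n e^(−λΣtᵢ). Here n = 5 and Σtᵢ = 7.77 + 7.51 + 0.66 + 5.51 + 2.88 = 24.33.
Posterior ∝ λe^(−4λ) · λ^5e^(−24.33λ) = λ^6e^(−28.33λ), i.e. Gamma(7, 28.33).
Mode = (a−1)/b = 6/28.33 ≈ 0.212.

λ̂_MAP = 0.212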